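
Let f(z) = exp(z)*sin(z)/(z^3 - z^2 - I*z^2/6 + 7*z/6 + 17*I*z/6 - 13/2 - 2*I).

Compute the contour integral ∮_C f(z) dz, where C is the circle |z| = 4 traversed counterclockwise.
pi*(462/3445 + 186*I/3445)*exp(-1 + 2*I)*sin(1 - 2*I) + pi*(-1752/10229 - 1680*I/10229)*exp(-3*I/2)*sinh(3/2) + pi*(-378/12545 + 2826*I/12545)*exp(2 - I/3)*sin(2 - I/3)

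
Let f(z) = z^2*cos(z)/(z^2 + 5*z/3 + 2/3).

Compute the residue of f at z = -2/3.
Write f(z) = P(z)/Q(z) with P(z) = z^2*cos(z) and Q(z) = z^2 + 5*z/3 + 2/3.
The denominator factors as Q(z) = (z + 1)*(z + 2/3), so z = -2/3 is a simple zero of Q and P is analytic there; z = -2/3 is therefore a simple pole and
  Res(f, z₀) = P(z₀)/Q'(z₀).

Q'(z) = 2*z + 5/3, so Q'(-2/3) = 1/3.
P(-2/3) = 4*cos(2/3)/9.

Res(f, -2/3) = (4*cos(2/3)/9)/(1/3) = 4*cos(2/3)/3

Final answer: 4*cos(2/3)/3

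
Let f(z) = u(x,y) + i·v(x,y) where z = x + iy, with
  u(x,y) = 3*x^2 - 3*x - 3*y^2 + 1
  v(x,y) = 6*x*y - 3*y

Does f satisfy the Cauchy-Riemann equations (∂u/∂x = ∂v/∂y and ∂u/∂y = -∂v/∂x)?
∂u/∂x = 6*x - 3
∂v/∂y = 6*x - 3
∂u/∂y = -6*y
∂v/∂x = 6*y
∂u/∂x = ∂v/∂y and ∂u/∂y = -∂v/∂x hold identically; f is analytic.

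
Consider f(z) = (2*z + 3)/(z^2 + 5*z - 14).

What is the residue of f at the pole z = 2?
Write f(z) = P(z)/Q(z) with P(z) = 2*z + 3 and Q(z) = z^2 + 5*z - 14.
The denominator factors as Q(z) = (z + 7)*(z - 2), so z = 2 is a simple zero of Q and P is analytic there; z = 2 is therefore a simple pole and
  Res(f, z₀) = P(z₀)/Q'(z₀).

Q'(z) = 2*z + 5, so Q'(2) = 9.
P(2) = 7.

Res(f, 2) = (7)/(9) = 7/9

Final answer: 7/9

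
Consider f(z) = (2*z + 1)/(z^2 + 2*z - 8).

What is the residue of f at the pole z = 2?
Write f(z) = P(z)/Q(z) with P(z) = 2*z + 1 and Q(z) = z^2 + 2*z - 8.
The denominator factors as Q(z) = (z - 2)*(z + 4), so z = 2 is a simple zero of Q and P is analytic there; z = 2 is therefore a simple pole and
  Res(f, z₀) = P(z₀)/Q'(z₀).

Q'(z) = 2*z + 2, so Q'(2) = 6.
P(2) = 5.

Res(f, 2) = (5)/(6) = 5/6

Final answer: 5/6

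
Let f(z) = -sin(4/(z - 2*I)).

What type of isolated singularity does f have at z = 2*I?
essential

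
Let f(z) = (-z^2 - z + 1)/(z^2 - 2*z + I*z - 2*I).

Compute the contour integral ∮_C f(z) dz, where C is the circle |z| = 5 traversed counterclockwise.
By the residue theorem, ∮_C f(z) dz = 2πi · (sum of the residues of f at the poles inside |z| = 5).

The denominator factors as (z - 2)*(z + I), so the singularities of f are simple poles at z = 2, z = -I.
  |2|² = 4 < 25 = 5², so this pole is inside the contour.
  |-I|² = 1 < 25 = 5², so this pole is inside the contour.

With P(z) = -z^2 - z + 1 and Q(z) = z^2 - 2*z + I*z - 2*I, each pole is simple, so Res(f, z₀) = P(z₀)/Q'(z₀) with Q'(z) = 2*z - 2 + I.
  Res(f, 2) = P(2)/Q'(2) = (-5)/(2 + I) = -2 + I
  Res(f, -I) = P(-I)/Q'(-I) = (2 + I)/(-2 - I) = -1

Sum of residues inside C: -3 + I
∮_C f(z) dz = 2πi · (-3 + I) = pi*(-2 - 6*I)

Final answer: pi*(-2 - 6*I)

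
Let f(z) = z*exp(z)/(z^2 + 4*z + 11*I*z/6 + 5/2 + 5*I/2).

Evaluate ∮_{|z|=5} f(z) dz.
By the residue theorem, ∮_C f(z) dz = 2πi · (sum of the residues of f at the poles inside |z| = 5).

The denominator factors as (z + 3 + 3*I/2)*(z + 1 + I/3), so the singularities of f are simple poles at z = -3 - 3*I/2, z = -1 - I/3.
  |-3 - 3*I/2|² = 45/4 < 25 = 5², so this pole is inside the contour.
  |-1 - I/3|² = 10/9 < 25 = 5², so this pole is inside the contour.

With P(z) = z*exp(z) and Q(z) = z^2 + 4*z + 11*I*z/6 + 5/2 + 5*I/2, each pole is simple, so Res(f, z₀) = P(z₀)/Q'(z₀) with Q'(z) = 2*z + 4 + 11*I/6.
  Res(f, -3 - 3*I/2) = P(-3 - 3*I/2)/Q'(-3 - 3*I/2) = ((-3 - 3*I/2)*exp(-3 - 3*I/2))/(-2 - 7*I/6) = (279/193 - 18*I/193)*exp(-3 - 3*I/2)
  Res(f, -1 - I/3) = P(-1 - I/3)/Q'(-1 - I/3) = ((-1 - I/3)*exp(-1 - I/3))/(2 + 7*I/6) = (-86/193 + 18*I/193)*exp(-1 - I/3)

Sum of residues inside C: (279/193 - 18*I/193)*exp(-3 - 3*I/2) + (-86/193 + 18*I/193)*exp(-1 - I/3)
∮_C f(z) dz = 2πi · ((279/193 - 18*I/193)*exp(-3 - 3*I/2) + (-86/193 + 18*I/193)*exp(-1 - I/3)) = pi*(-36/193 - 172*I/193)*exp(-1 - I/3) + pi*(36/193 + 558*I/193)*exp(-3 - 3*I/2)

Final answer: pi*(-36/193 - 172*I/193)*exp(-1 - I/3) + pi*(36/193 + 558*I/193)*exp(-3 - 3*I/2)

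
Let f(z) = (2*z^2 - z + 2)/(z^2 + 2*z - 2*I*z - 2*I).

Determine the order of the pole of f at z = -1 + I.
Factor the denominator:
  z^2 + 2*z - 2*I*z - 2*I = (z + 1 - I)^2

The numerator P(z) = 2*z^2 - z + 2 has P(-1 + I) = 3 - 5*I ≠ 0, so no factor of (z + 1 - I) cancels.
Near z = -1 + I we can therefore write f(z) = g(z)/(z + 1 - I)^2 with g analytic at -1 + I and g(-1 + I) ≠ 0 (g is just the numerator).

Hence z = -1 + I is a pole of order 2.

Final answer: 2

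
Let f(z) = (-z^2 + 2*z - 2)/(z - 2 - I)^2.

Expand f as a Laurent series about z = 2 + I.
Put w = z - (2 + I), i.e. z = w + 2 + I. The denominator is w^2, so it suffices to rewrite the numerator in powers of w.

P(z) = -z^2 + 2*z - 2
P(w + 2 + I) = -1 - 2*I + (-2 - 2*I)*w - w^2

Dividing each term by w^2:
  f = (-1 - 2*I)/w^2 + (-2 - 2*I)/w - 1

Substituting back w = z - 2 - I:
  f(z) = (-1 - 2*I)/(z - 2 - I)^2 + (-2 - 2*I)/(z - 2 - I) - 1

The series is finite because the numerator is a polynomial; the negative powers form the principal part, and the coefficient of 1/(z - 2 - I) gives Res(f, 2 + I) = -2 - 2*I.

Final answer: (-1 - 2*I)/(z - 2 - I)^2 + (-2 - 2*I)/(z - 2 - I) - 1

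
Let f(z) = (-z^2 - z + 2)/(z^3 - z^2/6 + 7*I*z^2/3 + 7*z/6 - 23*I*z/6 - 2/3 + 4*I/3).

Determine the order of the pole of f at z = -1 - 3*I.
1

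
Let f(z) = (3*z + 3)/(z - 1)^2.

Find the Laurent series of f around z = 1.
Put w = z - (1), i.e. z = w + 1. The denominator is w^2, so it suffices to rewrite the numerator in powers of w.

P(z) = 3*z + 3
P(w + 1) = 6 + 3*w

Dividing each term by w^2:
  f = 6/w^2 + 3/w

Substituting back w = z - 1:
  f(z) = 6/(z - 1)^2 + 3/(z - 1)

The series is finite because the numerator is a polynomial; the negative powers form the principal part, and the coefficient of 1/(z - 1) gives Res(f, 1) = 3.

Final answer: 6/(z - 1)^2 + 3/(z - 1)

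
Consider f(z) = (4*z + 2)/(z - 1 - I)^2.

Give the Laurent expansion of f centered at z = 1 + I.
Put w = z - (1 + I), i.e. z = w + 1 + I. The denominator is w^2, so it suffices to rewrite the numerator in powers of w.

P(z) = 4*z + 2
P(w + 1 + I) = 6 + 4*I + 4*w

Dividing each term by w^2:
  f = (6 + 4*I)/w^2 + 4/w

Substituting back w = z - 1 - I:
  f(z) = (6 + 4*I)/(z - 1 - I)^2 + 4/(z - 1 - I)

The series is finite because the numerator is a polynomial; the negative powers form the principal part, and the coefficient of 1/(z - 1 - I) gives Res(f, 1 + I) = 4.

Final answer: (6 + 4*I)/(z - 1 - I)^2 + 4/(z - 1 - I)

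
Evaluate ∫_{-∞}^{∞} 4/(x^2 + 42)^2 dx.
Let f(z) = 4/(z^2 + 42)^2. The denominator has no real zeros and deg Q - deg P = 4 ≥ 2, so the integral of f over the upper semicircle |z| = R tends to 0 as R → ∞. Closing the contour in the upper half-plane,
  ∫_{-∞}^{∞} f(x) dx = 2πi · Σ Res(f, z_k)  over the poles with Im z_k > 0.

Zeros of the denominator: z^2 + 42 = 0 gives z = ±sqrt(42)*I.
Upper half-plane: z = sqrt(42)*I (a pole of order 2).

Write f(z) = g(z)/(z - sqrt(42)*I)^2 with g(z) = 4/(z + sqrt(42)*I)^2. For a double pole, Res(f, z₀) = g'(z₀):
  g'(z) = -8/(z + sqrt(42)*I)^3
  Res(f, sqrt(42)*I) = g'(sqrt(42)*I) = -sqrt(42)*I/1764

∫_{-∞}^{∞} f(x) dx = 2πi · (-sqrt(42)*I/1764) = sqrt(42)*pi/882

Final answer: sqrt(42)*pi/882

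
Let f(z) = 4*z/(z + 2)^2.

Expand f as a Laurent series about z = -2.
Put w = z - (-2), i.e. z = w - 2. The denominator is w^2, so it suffices to rewrite the numerator in powers of w.

P(z) = 4*z
P(w - 2) = -8 + 4*w

Dividing each term by w^2:
  f = -8/w^2 + 4/w

Substituting back w = z + 2:
  f(z) = -8/(z + 2)^2 + 4/(z + 2)

The series is finite because the numerator is a polynomial; the negative powers form the principal part, and the coefficient of 1/(z + 2) gives Res(f, -2) = 4.

Final answer: -8/(z + 2)^2 + 4/(z + 2)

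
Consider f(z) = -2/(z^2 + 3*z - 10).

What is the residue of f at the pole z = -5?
2/7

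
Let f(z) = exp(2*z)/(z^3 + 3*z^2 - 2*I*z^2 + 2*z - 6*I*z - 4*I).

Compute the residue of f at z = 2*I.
Write f(z) = P(z)/Q(z) with P(z) = exp(2*z) and Q(z) = z^3 + 3*z^2 - 2*I*z^2 + 2*z - 6*I*z - 4*I.
The denominator factors as Q(z) = (z + 1)*(z - 2*I)*(z + 2), so z = 2*I is a simple zero of Q and P is analytic there; z = 2*I is therefore a simple pole and
  Res(f, z₀) = P(z₀)/Q'(z₀).

Q'(z) = 3*z^2 + 6*z - 4*I*z + 2 - 6*I, so Q'(2*I) = -2 + 6*I.
P(2*I) = exp(4*I).

Res(f, 2*I) = (exp(4*I))/(-2 + 6*I) = (-1/20 - 3*I/20)*exp(4*I)

Final answer: (-1/20 - 3*I/20)*exp(4*I)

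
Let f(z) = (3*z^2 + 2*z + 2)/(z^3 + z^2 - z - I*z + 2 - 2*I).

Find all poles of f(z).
{-2, -I, 1 + I}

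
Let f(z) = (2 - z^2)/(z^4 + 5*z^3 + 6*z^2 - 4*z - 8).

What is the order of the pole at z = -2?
Factor the denominator:
  z^4 + 5*z^3 + 6*z^2 - 4*z - 8 = (z + 2)^3*(z - 1)

The numerator P(z) = 2 - z^2 has P(-2) = -2 ≠ 0, so no factor of (z + 2) cancels.
Near z = -2 we can therefore write f(z) = g(z)/(z + 2)^3 with g analytic at -2 and g(-2) ≠ 0 (g is the numerator divided by the remaining denominator factors).

Hence z = -2 is a pole of order 3.

Final answer: 3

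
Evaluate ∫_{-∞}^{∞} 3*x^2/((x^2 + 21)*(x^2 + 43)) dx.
Let f(z) = 3*z^2/((z^2 + 21)*(z^2 + 43)). The denominator has no real zeros and deg Q - deg P = 2 ≥ 2, so the integral of f over the upper semicircle |z| = R tends to 0 as R → ∞. Closing the contour in the upper half-plane,
  ∫_{-∞}^{∞} f(x) dx = 2πi · Σ Res(f, z_k)  over the poles with Im z_k > 0.

Zeros of the denominator: z^2 + 43 = 0 gives z = ±sqrt(43)*I; z^2 + 21 = 0 gives z = ±sqrt(21)*I.
Upper half-plane: z = sqrt(21)*I, z = sqrt(43)*I (simple).

Each pole is a simple zero of Q(z) = z^4 + 64*z^2 + 903, so Res(f, z₀) = P(z₀)/Q'(z₀) with P(z) = 3*z^2, Q'(z) = 4*z^3 + 128*z:
  Res(f, sqrt(21)*I) = (-63)/(44*sqrt(21)*I) = 3*sqrt(21)*I/44
  Res(f, sqrt(43)*I) = (-129)/(-44*sqrt(43)*I) = -3*sqrt(43)*I/44

Sum of residues: 3*I*(-sqrt(43) + sqrt(21))/44
∫_{-∞}^{∞} f(x) dx = 2πi · (3*I*(-sqrt(43) + sqrt(21))/44) = 3*pi*(-sqrt(21) + sqrt(43))/22

Final answer: 3*pi*(-sqrt(21) + sqrt(43))/22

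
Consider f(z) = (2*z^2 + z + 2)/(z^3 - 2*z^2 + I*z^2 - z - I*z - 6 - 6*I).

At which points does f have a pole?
The singularities of f are the zeros of the denominator. Factoring,
  z^3 - 2*z^2 + I*z^2 - z - I*z - 6 - 6*I = (z + 1 - I)*(z + 2*I)*(z - 3)
so the candidates are z = -1 + I, z = -2*I, z = 3.

Check the numerator P(z) = 2*z^2 + z + 2 at each one:
  P(-1 + I) = 1 - 3*I ≠ 0, so z = -1 + I is a (simple) pole.
  P(-2*I) = -6 - 2*I ≠ 0, so z = -2*I is a (simple) pole.
  P(3) = 23 ≠ 0, so z = 3 is a (simple) pole.

Poles of f: {-1 + I, -2*I, 3}

Final answer: {-1 + I, -2*I, 3}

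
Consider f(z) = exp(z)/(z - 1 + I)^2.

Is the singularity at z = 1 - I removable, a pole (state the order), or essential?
Write f(z) = g(z)/(z - 1 + I)^2 with g(z) = exp(z).
g is entire and g(1 - I) = exp(1 - I) ≠ 0, so no factor of (z - 1 + I) cancels: the Laurent expansion of f about z = 1 - I starts at the power -2, i.e. lim_{z→z₀} (z - z₀)^2 f(z) = exp(1 - I) is finite and nonzero.
So z = 1 - I is a pole of order 2.

Final answer: pole of order 2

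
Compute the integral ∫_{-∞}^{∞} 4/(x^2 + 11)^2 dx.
Let f(z) = 4/(z^2 + 11)^2. The denominator has no real zeros and deg Q - deg P = 4 ≥ 2, so the integral of f over the upper semicircle |z| = R tends to 0 as R → ∞. Closing the contour in the upper half-plane,
  ∫_{-∞}^{∞} f(x) dx = 2πi · Σ Res(f, z_k)  over the poles with Im z_k > 0.

Zeros of the denominator: z^2 + 11 = 0 gives z = ±sqrt(11)*I.
Upper half-plane: z = sqrt(11)*I (a pole of order 2).

Write f(z) = g(z)/(z - sqrt(11)*I)^2 with g(z) = 4/(z + sqrt(11)*I)^2. For a double pole, Res(f, z₀) = g'(z₀):
  g'(z) = -8/(z + sqrt(11)*I)^3
  Res(f, sqrt(11)*I) = g'(sqrt(11)*I) = -sqrt(11)*I/121

∫_{-∞}^{∞} f(x) dx = 2πi · (-sqrt(11)*I/121) = 2*sqrt(11)*pi/121

Final answer: 2*sqrt(11)*pi/121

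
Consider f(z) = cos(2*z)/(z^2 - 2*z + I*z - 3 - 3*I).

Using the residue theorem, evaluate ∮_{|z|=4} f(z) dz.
By the residue theorem, ∮_C f(z) dz = 2πi · (sum of the residues of f at the poles inside |z| = 4).

The denominator factors as (z - 3)*(z + 1 + I), so the singularities of f are simple poles at z = 3, z = -1 - I.
  |3|² = 9 < 16 = 4², so this pole is inside the contour.
  |-1 - I|² = 2 < 16 = 4², so this pole is inside the contour.

With P(z) = cos(2*z) and Q(z) = z^2 - 2*z + I*z - 3 - 3*I, each pole is simple, so Res(f, z₀) = P(z₀)/Q'(z₀) with Q'(z) = 2*z - 2 + I.
  Res(f, 3) = P(3)/Q'(3) = (cos(6))/(4 + I) = (4/17 - I/17)*cos(6)
  Res(f, -1 - I) = P(-1 - I)/Q'(-1 - I) = (cos(2 + 2*I))/(-4 - I) = (-4/17 + I/17)*cos(2 + 2*I)

Sum of residues inside C: (4/17 - I/17)*cos(6) + (-4/17 + I/17)*cos(2 + 2*I)
∮_C f(z) dz = 2πi · ((4/17 - I/17)*cos(6) + (-4/17 + I/17)*cos(2 + 2*I)) = pi*(2/17 + 8*I/17)*cos(6) + pi*(-2/17 - 8*I/17)*cos(2 + 2*I)

Final answer: pi*(2/17 + 8*I/17)*cos(6) + pi*(-2/17 - 8*I/17)*cos(2 + 2*I)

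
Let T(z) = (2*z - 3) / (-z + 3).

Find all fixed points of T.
T(z) = z means 2*z - 3 = z*(-z + 3), i.e.
  -z^2 + z + 3 = 0.
Discriminant: (1)^2 - 4*(-1)*(3) = 13, so the roots are real.
  z = (-1 ± sqrt(13))/(2*(-1))
Fixed points: {1/2 - sqrt(13)/2, 1/2 + sqrt(13)/2}

Final answer: {1/2 - sqrt(13)/2, 1/2 + sqrt(13)/2}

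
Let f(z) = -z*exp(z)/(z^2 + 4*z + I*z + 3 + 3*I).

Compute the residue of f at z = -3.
(-6/5 - 3*I/5)*exp(-3)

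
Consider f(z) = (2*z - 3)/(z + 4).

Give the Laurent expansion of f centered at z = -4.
Put w = z - (-4), i.e. z = w - 4. The denominator is w, so it suffices to rewrite the numerator in powers of w.

P(z) = 2*z - 3
P(w - 4) = -11 + 2*w

Dividing each term by w:
  f = -11/w + 2

Substituting back w = z + 4:
  f(z) = -11/(z + 4) + 2

The series is finite because the numerator is a polynomial; the negative powers form the principal part, and the coefficient of 1/(z + 4) gives Res(f, -4) = -11.

Final answer: -11/(z + 4) + 2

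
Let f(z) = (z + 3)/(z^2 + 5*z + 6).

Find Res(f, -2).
Write f(z) = P(z)/Q(z) with P(z) = z + 3 and Q(z) = z^2 + 5*z + 6.
The denominator factors as Q(z) = (z + 3)*(z + 2), so z = -2 is a simple zero of Q and P is analytic there; z = -2 is therefore a simple pole and
  Res(f, z₀) = P(z₀)/Q'(z₀).

Q'(z) = 2*z + 5, so Q'(-2) = 1.
P(-2) = 1.

Res(f, -2) = (1)/(1) = 1

Final answer: 1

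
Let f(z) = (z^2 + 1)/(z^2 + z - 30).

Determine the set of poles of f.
The singularities of f are the zeros of the denominator. Factoring,
  z^2 + z - 30 = (z + 6)*(z - 5)
so the candidates are z = -6, z = 5.

Check the numerator P(z) = z^2 + 1 at each one:
  P(-6) = 37 ≠ 0, so z = -6 is a (simple) pole.
  P(5) = 26 ≠ 0, so z = 5 is a (simple) pole.

Poles of f: {-6, 5}

Final answer: {-6, 5}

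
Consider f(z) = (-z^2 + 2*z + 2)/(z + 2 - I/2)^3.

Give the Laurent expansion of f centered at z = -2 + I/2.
Put w = z - (-2 + I/2), i.e. z = w - 2 + I/2. The denominator is w^3, so it suffices to rewrite the numerator in powers of w.

P(z) = -z^2 + 2*z + 2
P(w - 2 + I/2) = -23/4 + 3*I + (6 - I)*w - w^2

Dividing each term by w^3:
  f = (-23/4 + 3*I)/w^3 + (6 - I)/w^2 - 1/w

Substituting back w = z + 2 - I/2:
  f(z) = (-23/4 + 3*I)/(z + 2 - I/2)^3 + (6 - I)/(z + 2 - I/2)^2 - 1/(z + 2 - I/2)

The series is finite because the numerator is a polynomial; the negative powers form the principal part, and the coefficient of 1/(z + 2 - I/2) gives Res(f, -2 + I/2) = -1.

Final answer: (-23/4 + 3*I)/(z + 2 - I/2)^3 + (6 - I)/(z + 2 - I/2)^2 - 1/(z + 2 - I/2)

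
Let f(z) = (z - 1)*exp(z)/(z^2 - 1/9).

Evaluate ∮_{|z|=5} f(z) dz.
By the residue theorem, ∮_C f(z) dz = 2πi · (sum of the residues of f at the poles inside |z| = 5).

The denominator factors as (z - 1/3)*(z + 1/3), so the singularities of f are simple poles at z = 1/3, z = -1/3.
  |1/3|² = 1/9 < 25 = 5², so this pole is inside the contour.
  |-1/3|² = 1/9 < 25 = 5², so this pole is inside the contour.

With P(z) = (z - 1)*exp(z) and Q(z) = z^2 - 1/9, each pole is simple, so Res(f, z₀) = P(z₀)/Q'(z₀) with Q'(z) = 2*z.
  Res(f, 1/3) = P(1/3)/Q'(1/3) = (-2*exp(1/3)/3)/(2/3) = -exp(1/3)
  Res(f, -1/3) = P(-1/3)/Q'(-1/3) = (-4*exp(-1/3)/3)/(-2/3) = 2*exp(-1/3)

Sum of residues inside C: -exp(1/3) + 2*exp(-1/3)
∮_C f(z) dz = 2πi · (-exp(1/3) + 2*exp(-1/3)) = -2*I*pi*exp(1/3) + 4*I*pi*exp(-1/3)

Final answer: -2*I*pi*exp(1/3) + 4*I*pi*exp(-1/3)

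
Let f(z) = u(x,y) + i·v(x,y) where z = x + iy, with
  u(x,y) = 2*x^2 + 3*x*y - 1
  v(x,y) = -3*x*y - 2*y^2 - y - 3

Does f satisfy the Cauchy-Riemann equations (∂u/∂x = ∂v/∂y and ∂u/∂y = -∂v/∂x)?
∂u/∂x = 4*x + 3*y
∂v/∂y = -3*x - 4*y - 1
∂u/∂y = 3*x
∂v/∂x = -3*y
∂u/∂x ≠ ∂v/∂y and ∂u/∂y ≠ -∂v/∂x; the Cauchy-Riemann equations are not satisfied, so f is not analytic.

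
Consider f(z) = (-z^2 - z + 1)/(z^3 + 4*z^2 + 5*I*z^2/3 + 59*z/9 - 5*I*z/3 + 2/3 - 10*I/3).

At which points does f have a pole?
The singularities of f are the zeros of the denominator. Factoring,
  z^3 + 4*z^2 + 5*I*z^2/3 + 59*z/9 - 5*I*z/3 + 2/3 - 10*I/3 = (z + 3 + 3*I)*(z - 2*I/3)*(z + 1 - 2*I/3)
so the candidates are z = -3 - 3*I, z = 2*I/3, z = -1 + 2*I/3.

Check the numerator P(z) = -z^2 - z + 1 at each one:
  P(-3 - 3*I) = 4 - 15*I ≠ 0, so z = -3 - 3*I is a (simple) pole.
  P(2*I/3) = 13/9 - 2*I/3 ≠ 0, so z = 2*I/3 is a (simple) pole.
  P(-1 + 2*I/3) = 13/9 + 2*I/3 ≠ 0, so z = -1 + 2*I/3 is a (simple) pole.

Poles of f: {-3 - 3*I, -1 + 2*I/3, 2*I/3}

Final answer: {-3 - 3*I, -1 + 2*I/3, 2*I/3}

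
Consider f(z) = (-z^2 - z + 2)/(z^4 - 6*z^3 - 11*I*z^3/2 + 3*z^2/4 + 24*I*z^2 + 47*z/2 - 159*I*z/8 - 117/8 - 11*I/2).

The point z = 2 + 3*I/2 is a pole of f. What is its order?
3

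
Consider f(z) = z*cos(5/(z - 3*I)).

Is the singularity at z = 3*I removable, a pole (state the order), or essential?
Let u = z - 3*I. Then
  cos(5/u) = Σ_{k≥0} (-1)^k (5)^(2k)/((2k)!·u^(2k)) = 1 - 25/(2*u^2) + 625/(24*u^4) + ...
which has infinitely many negative powers of u, so cos(5/(z - 3*I)) has an essential singularity at z = 3*I.
The extra factor z is a nonzero polynomial; if the product had at most a pole at z = 3*I, dividing by that polynomial would leave cos(5/(z - 3*I)) with at most a pole too — contradiction. (Equivalently, the product's Laurent series still has infinitely many negative powers.)
So the singularity is essential.

Final answer: essential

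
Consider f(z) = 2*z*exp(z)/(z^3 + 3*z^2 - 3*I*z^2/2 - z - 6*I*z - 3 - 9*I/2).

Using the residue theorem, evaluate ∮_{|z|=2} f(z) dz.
By the residue theorem, ∮_C f(z) dz = 2πi · (sum of the residues of f at the poles inside |z| = 2).

The denominator factors as (z + 3)*(z - 1 - 3*I/2)*(z + 1), so the singularities of f are simple poles at z = -3, z = 1 + 3*I/2, z = -1.
  |-3|² = 9 > 4 = 2², so this pole is outside the contour.
  |1 + 3*I/2|² = 13/4 < 4 = 2², so this pole is inside the contour.
  |-1|² = 1 < 4 = 2², so this pole is inside the contour.

With P(z) = 2*z*exp(z) and Q(z) = z^3 + 3*z^2 - 3*I*z^2/2 - z - 6*I*z - 3 - 9*I/2, each pole is simple, so Res(f, z₀) = P(z₀)/Q'(z₀) with Q'(z) = 3*z^2 + 6*z - 3*I*z - 1 - 6*I.
  Res(f, 1 + 3*I/2) = P(1 + 3*I/2)/Q'(1 + 3*I/2) = ((2 + 3*I)*exp(1 + 3*I/2))/(23/4 + 9*I) = (616/1825 - 12*I/1825)*exp(1 + 3*I/2)
  Res(f, -1) = P(-1)/Q'(-1) = (-2*exp(-1))/(-4 - 3*I) = (8/25 - 6*I/25)*exp(-1)

Sum of residues inside C: (8/25 - 6*I/25)*exp(-1) + (616/1825 - 12*I/1825)*exp(1 + 3*I/2)
∮_C f(z) dz = 2πi · ((8/25 - 6*I/25)*exp(-1) + (616/1825 - 12*I/1825)*exp(1 + 3*I/2)) = pi*(24/1825 + 1232*I/1825)*exp(1 + 3*I/2) + pi*(12/25 + 16*I/25)*exp(-1)

Final answer: pi*(24/1825 + 1232*I/1825)*exp(1 + 3*I/2) + pi*(12/25 + 16*I/25)*exp(-1)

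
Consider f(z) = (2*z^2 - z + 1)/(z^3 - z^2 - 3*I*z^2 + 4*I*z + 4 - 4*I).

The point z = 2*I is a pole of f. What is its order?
2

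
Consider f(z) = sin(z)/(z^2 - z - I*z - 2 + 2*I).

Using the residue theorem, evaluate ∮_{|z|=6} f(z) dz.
By the residue theorem, ∮_C f(z) dz = 2πi · (sum of the residues of f at the poles inside |z| = 6).

The denominator factors as (z - 2)*(z + 1 - I), so the singularities of f are simple poles at z = 2, z = -1 + I.
  |2|² = 4 < 36 = 6², so this pole is inside the contour.
  |-1 + I|² = 2 < 36 = 6², so this pole is inside the contour.

With P(z) = sin(z) and Q(z) = z^2 - z - I*z - 2 + 2*I, each pole is simple, so Res(f, z₀) = P(z₀)/Q'(z₀) with Q'(z) = 2*z - 1 - I.
  Res(f, 2) = P(2)/Q'(2) = (sin(2))/(3 - I) = (3/10 + I/10)*sin(2)
  Res(f, -1 + I) = P(-1 + I)/Q'(-1 + I) = (-sin(1 - I))/(-3 + I) = (3/10 + I/10)*sin(1 - I)

Sum of residues inside C: (3/10 + I/10)*sin(1 - I) + (3/10 + I/10)*sin(2)
∮_C f(z) dz = 2πi · ((3/10 + I/10)*sin(1 - I) + (3/10 + I/10)*sin(2)) = pi*(-1/5 + 3*I/5)*sin(2) + pi*(-1/5 + 3*I/5)*sin(1 - I)

Final answer: pi*(-1/5 + 3*I/5)*sin(2) + pi*(-1/5 + 3*I/5)*sin(1 - I)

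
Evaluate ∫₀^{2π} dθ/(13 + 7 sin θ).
sqrt(30)*pi/30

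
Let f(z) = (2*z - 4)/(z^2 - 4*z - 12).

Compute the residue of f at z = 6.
1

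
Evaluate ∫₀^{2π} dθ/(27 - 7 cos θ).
Call the integral J. The integrand is 2π-periodic and we integrate over a full period, so shifting θ does not change the value (θ → θ + π flips the sign of the trig term). Hence
  J = ∫₀^{2π} dθ/(27 + 7 cos θ).
Put z = e^{iθ}: then cos θ = (z + 1/z)/2, dθ = dz/(iz), and z runs once counterclockwise around |z| = 1:
  J = ∮_{|z|=1} 1/(27 + 7*(z + 1/z)/2) · dz/(iz) = (2/i) ∮_{|z|=1} dz/(7*z^2 + 54*z + 7).
The roots of 7*z^2 + 54*z + 7 are z = (-27 ± sqrt(27^2 - 7^2))/7, with sqrt(680) = 2*sqrt(170); their product is 1, so only z₊ = -27/7 + 2*sqrt(170)/7 lies inside the unit circle (z₋ = -27/7 - 2*sqrt(170)/7 lies outside).
z₊ is a simple zero of q(z) = 7*z^2 + 54*z + 7, so Res(1/q, z₊) = 1/q'(z₊) with q'(z) = 14*z + 54; and q'(z₊) = 7*(z₊ - z₋) = 4*sqrt(170).
Therefore J = (2/i) · 2πi · 1/(4*sqrt(170)) = 2*pi/(2*sqrt(170)) = sqrt(170)*pi/170

Final answer: sqrt(170)*pi/170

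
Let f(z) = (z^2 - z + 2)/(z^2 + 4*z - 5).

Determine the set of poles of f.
The singularities of f are the zeros of the denominator. Factoring,
  z^2 + 4*z - 5 = (z - 1)*(z + 5)
so the candidates are z = 1, z = -5.

Check the numerator P(z) = z^2 - z + 2 at each one:
  P(1) = 2 ≠ 0, so z = 1 is a (simple) pole.
  P(-5) = 32 ≠ 0, so z = -5 is a (simple) pole.

Poles of f: {-5, 1}

Final answer: {-5, 1}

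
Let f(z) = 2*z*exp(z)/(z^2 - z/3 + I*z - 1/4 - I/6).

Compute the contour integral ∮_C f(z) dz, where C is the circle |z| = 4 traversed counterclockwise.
By the residue theorem, ∮_C f(z) dz = 2πi · (sum of the residues of f at the poles inside |z| = 4).

The denominator factors as (z - 1/3 + I/2)*(z + I/2), so the singularities of f are simple poles at z = 1/3 - I/2, z = -I/2.
  |1/3 - I/2|² = 13/36 < 16 = 4², so this pole is inside the contour.
  |-I/2|² = 1/4 < 16 = 4², so this pole is inside the contour.

With P(z) = 2*z*exp(z) and Q(z) = z^2 - z/3 + I*z - 1/4 - I/6, each pole is simple, so Res(f, z₀) = P(z₀)/Q'(z₀) with Q'(z) = 2*z - 1/3 + I.
  Res(f, 1/3 - I/2) = P(1/3 - I/2)/Q'(1/3 - I/2) = ((2/3 - I)*exp(1/3 - I/2))/(1/3) = (2 - 3*I)*exp(1/3 - I/2)
  Res(f, -I/2) = P(-I/2)/Q'(-I/2) = (-I*exp(-I/2))/(-1/3) = 3*I*exp(-I/2)

Sum of residues inside C: (2 - 3*I)*exp(1/3 - I/2) + 3*I*exp(-I/2)
∮_C f(z) dz = 2πi · ((2 - 3*I)*exp(1/3 - I/2) + 3*I*exp(-I/2)) = pi*(6 + 4*I)*exp(1/3 - I/2) - 6*pi*exp(-I/2)

Final answer: pi*(6 + 4*I)*exp(1/3 - I/2) - 6*pi*exp(-I/2)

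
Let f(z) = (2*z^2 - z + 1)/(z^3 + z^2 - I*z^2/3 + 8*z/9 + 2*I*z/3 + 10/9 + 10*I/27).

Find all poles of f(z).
The singularities of f are the zeros of the denominator. Factoring,
  z^3 + z^2 - I*z^2/3 + 8*z/9 + 2*I*z/3 + 10/9 + 10*I/27 = (z - 1/3 + I)*(z + 1 - I/3)*(z + 1/3 - I)
so the candidates are z = 1/3 - I, z = -1 + I/3, z = -1/3 + I.

Check the numerator P(z) = 2*z^2 - z + 1 at each one:
  P(1/3 - I) = -10/9 - I/3 ≠ 0, so z = 1/3 - I is a (simple) pole.
  P(-1 + I/3) = 34/9 - 5*I/3 ≠ 0, so z = -1 + I/3 is a (simple) pole.
  P(-1/3 + I) = -4/9 - 7*I/3 ≠ 0, so z = -1/3 + I is a (simple) pole.

Poles of f: {-1 + I/3, -1/3 + I, 1/3 - I}

Final answer: {-1 + I/3, -1/3 + I, 1/3 - I}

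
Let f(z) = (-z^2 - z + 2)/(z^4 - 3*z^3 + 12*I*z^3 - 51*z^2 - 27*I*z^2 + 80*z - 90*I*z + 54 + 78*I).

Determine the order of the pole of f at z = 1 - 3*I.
Factor the denominator:
  z^4 - 3*z^3 + 12*I*z^3 - 51*z^2 - 27*I*z^2 + 80*z - 90*I*z + 54 + 78*I = (z - 1 + 3*I)^3*(z + 3*I)

The numerator P(z) = -z^2 - z + 2 has P(1 - 3*I) = 9 + 9*I ≠ 0, so no factor of (z - 1 + 3*I) cancels.
Near z = 1 - 3*I we can therefore write f(z) = g(z)/(z - 1 + 3*I)^3 with g analytic at 1 - 3*I and g(1 - 3*I) ≠ 0 (g is the numerator divided by the remaining denominator factors).

Hence z = 1 - 3*I is a pole of order 3.

Final answer: 3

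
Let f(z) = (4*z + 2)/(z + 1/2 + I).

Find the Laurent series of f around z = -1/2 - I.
-4*I/(z + 1/2 + I) + 4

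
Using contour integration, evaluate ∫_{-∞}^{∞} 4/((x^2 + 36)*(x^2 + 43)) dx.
Let f(z) = 4/((z^2 + 36)*(z^2 + 43)). The denominator has no real zeros and deg Q - deg P = 4 ≥ 2, so the integral of f over the upper semicircle |z| = R tends to 0 as R → ∞. Closing the contour in the upper half-plane,
  ∫_{-∞}^{∞} f(x) dx = 2πi · Σ Res(f, z_k)  over the poles with Im z_k > 0.

Zeros of the denominator: z^2 + 43 = 0 gives z = ±sqrt(43)*I; z^2 + 36 = 0 gives z = ±6*I.
Upper half-plane: z = 6*I, z = sqrt(43)*I (simple).

Each pole is a simple zero of Q(z) = z^4 + 79*z^2 + 1548, so Res(f, z₀) = P(z₀)/Q'(z₀) with P(z) = 4, Q'(z) = 4*z^3 + 158*z:
  Res(f, 6*I) = (4)/(84*I) = -I/21
  Res(f, sqrt(43)*I) = (4)/(-14*sqrt(43)*I) = 2*sqrt(43)*I/301

Sum of residues: I*(-43 + 6*sqrt(43))/903
∫_{-∞}^{∞} f(x) dx = 2πi · (I*(-43 + 6*sqrt(43))/903) = 2*pi*(43 - 6*sqrt(43))/903

Final answer: 2*pi*(43 - 6*sqrt(43))/903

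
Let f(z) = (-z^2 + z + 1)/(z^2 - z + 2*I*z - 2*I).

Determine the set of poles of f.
{-2*I, 1}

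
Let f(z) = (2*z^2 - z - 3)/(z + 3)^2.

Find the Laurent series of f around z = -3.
18/(z + 3)^2 - 13/(z + 3) + 2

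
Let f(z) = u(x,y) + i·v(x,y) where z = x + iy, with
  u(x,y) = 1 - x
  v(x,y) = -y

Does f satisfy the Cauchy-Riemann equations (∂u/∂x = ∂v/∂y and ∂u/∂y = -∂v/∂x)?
∂u/∂x = -1
∂v/∂y = -1
∂u/∂y = 0
∂v/∂x = 0
∂u/∂x = ∂v/∂y and ∂u/∂y = -∂v/∂x hold identically; f is analytic.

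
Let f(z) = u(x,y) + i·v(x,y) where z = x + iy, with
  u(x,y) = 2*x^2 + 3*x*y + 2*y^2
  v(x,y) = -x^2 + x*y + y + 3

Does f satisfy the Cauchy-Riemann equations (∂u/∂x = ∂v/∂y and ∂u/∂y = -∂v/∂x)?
∂u/∂x = 4*x + 3*y
∂v/∂y = x + 1
∂u/∂y = 3*x + 4*y
∂v/∂x = -2*x + y
∂u/∂x ≠ ∂v/∂y and ∂u/∂y ≠ -∂v/∂x; the Cauchy-Riemann equations are not satisfied, so f is not analytic.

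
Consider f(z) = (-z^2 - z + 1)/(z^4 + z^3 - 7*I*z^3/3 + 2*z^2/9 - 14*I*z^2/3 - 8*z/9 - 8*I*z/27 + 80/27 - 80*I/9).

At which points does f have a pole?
The singularities of f are the zeros of the denominator. Factoring,
  z^4 + z^3 - 7*I*z^3/3 + 2*z^2/9 - 14*I*z^2/3 - 8*z/9 - 8*I*z/27 + 80/27 - 80*I/9 = (z - 2*I)*(z - 2/3 - 2*I)*(z - 1/3 + I)*(z + 2 + 2*I/3)
so the candidates are z = 2*I, z = 2/3 + 2*I, z = 1/3 - I, z = -2 - 2*I/3.

Check the numerator P(z) = -z^2 - z + 1 at each one:
  P(2*I) = 5 - 2*I ≠ 0, so z = 2*I is a (simple) pole.
  P(2/3 + 2*I) = 35/9 - 14*I/3 ≠ 0, so z = 2/3 + 2*I is a (simple) pole.
  P(1/3 - I) = 14/9 + 5*I/3 ≠ 0, so z = 1/3 - I is a (simple) pole.
  P(-2 - 2*I/3) = -5/9 - 2*I ≠ 0, so z = -2 - 2*I/3 is a (simple) pole.

Poles of f: {-2 - 2*I/3, 2*I, 1/3 - I, 2/3 + 2*I}

Final answer: {-2 - 2*I/3, 2*I, 1/3 - I, 2/3 + 2*I}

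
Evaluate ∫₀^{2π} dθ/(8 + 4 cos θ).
Let J = ∫₀^{2π} dθ/(8 + 4 cos θ).
Put z = e^{iθ}: then cos θ = (z + 1/z)/2, dθ = dz/(iz), and z runs once counterclockwise around |z| = 1:
  J = ∮_{|z|=1} 1/(8 + 4*(z + 1/z)/2) · dz/(iz) = (2/i) ∮_{|z|=1} dz/(4*z^2 + 16*z + 4).
The roots of 4*z^2 + 16*z + 4 are z = (-8 ± sqrt(8^2 - 4^2))/4, with sqrt(48) = 4*sqrt(3); their product is 1, so only z₊ = -2 + sqrt(3) lies inside the unit circle (z₋ = -2 - sqrt(3) lies outside).
z₊ is a simple zero of q(z) = 4*z^2 + 16*z + 4, so Res(1/q, z₊) = 1/q'(z₊) with q'(z) = 8*z + 16; and q'(z₊) = 4*(z₊ - z₋) = 8*sqrt(3).
Therefore J = (2/i) · 2πi · 1/(8*sqrt(3)) = 2*pi/(4*sqrt(3)) = sqrt(3)*pi/6

Final answer: sqrt(3)*pi/6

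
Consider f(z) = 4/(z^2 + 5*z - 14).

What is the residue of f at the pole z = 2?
Write f(z) = P(z)/Q(z) with P(z) = 4 and Q(z) = z^2 + 5*z - 14.
The denominator factors as Q(z) = (z + 7)*(z - 2), so z = 2 is a simple zero of Q and P is analytic there; z = 2 is therefore a simple pole and
  Res(f, z₀) = P(z₀)/Q'(z₀).

Q'(z) = 2*z + 5, so Q'(2) = 9.
P(2) = 4.

Res(f, 2) = (4)/(9) = 4/9

Final answer: 4/9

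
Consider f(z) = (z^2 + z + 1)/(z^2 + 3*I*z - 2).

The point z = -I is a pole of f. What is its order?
1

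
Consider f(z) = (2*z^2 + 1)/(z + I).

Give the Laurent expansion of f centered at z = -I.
Put w = z - (-I), i.e. z = w - I. The denominator is w, so it suffices to rewrite the numerator in powers of w.

P(z) = 2*z^2 + 1
P(w - I) = -1 - 4*I*w + 2*w^2

Dividing each term by w:
  f = -1/w - 4*I + 2*w

Substituting back w = z + I:
  f(z) = -1/(z + I) - 4*I + 2*(z + I)

The series is finite because the numerator is a polynomial; the negative powers form the principal part, and the coefficient of 1/(z + I) gives Res(f, -I) = -1.

Final answer: -1/(z + I) - 4*I + 2*(z + I)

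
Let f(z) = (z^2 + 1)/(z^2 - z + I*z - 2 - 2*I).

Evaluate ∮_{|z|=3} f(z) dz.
By the residue theorem, ∮_C f(z) dz = 2πi · (sum of the residues of f at the poles inside |z| = 3).

The denominator factors as (z - 2)*(z + 1 + I), so the singularities of f are simple poles at z = 2, z = -1 - I.
  |2|² = 4 < 9 = 3², so this pole is inside the contour.
  |-1 - I|² = 2 < 9 = 3², so this pole is inside the contour.

With P(z) = z^2 + 1 and Q(z) = z^2 - z + I*z - 2 - 2*I, each pole is simple, so Res(f, z₀) = P(z₀)/Q'(z₀) with Q'(z) = 2*z - 1 + I.
  Res(f, 2) = P(2)/Q'(2) = (5)/(3 + I) = 3/2 - I/2
  Res(f, -1 - I) = P(-1 - I)/Q'(-1 - I) = (1 + 2*I)/(-3 - I) = -1/2 - I/2

Sum of residues inside C: 1 - I
∮_C f(z) dz = 2πi · (1 - I) = pi*(2 + 2*I)

Final answer: pi*(2 + 2*I)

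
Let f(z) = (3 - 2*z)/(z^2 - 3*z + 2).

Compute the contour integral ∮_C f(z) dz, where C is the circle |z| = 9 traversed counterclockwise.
By the residue theorem, ∮_C f(z) dz = 2πi · (sum of the residues of f at the poles inside |z| = 9).

The denominator factors as (z - 2)*(z - 1), so the singularities of f are simple poles at z = 2, z = 1.
  |2|² = 4 < 81 = 9², so this pole is inside the contour.
  |1|² = 1 < 81 = 9², so this pole is inside the contour.

With P(z) = 3 - 2*z and Q(z) = z^2 - 3*z + 2, each pole is simple, so Res(f, z₀) = P(z₀)/Q'(z₀) with Q'(z) = 2*z - 3.
  Res(f, 2) = P(2)/Q'(2) = (-1)/(1) = -1
  Res(f, 1) = P(1)/Q'(1) = (1)/(-1) = -1

Sum of residues inside C: -2
∮_C f(z) dz = 2πi · (-2) = -4*I*pi

Final answer: -4*I*pi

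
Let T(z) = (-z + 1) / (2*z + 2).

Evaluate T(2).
Substitute z = 2:
  numerator:   -(2) + 1 = -1
  denominator: 2*(2) + 2 = 6
T(2) = (-1)/(6) = -1/6

Final answer: -1/6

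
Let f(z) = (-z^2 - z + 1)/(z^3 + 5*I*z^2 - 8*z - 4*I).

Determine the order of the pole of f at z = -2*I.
Factor the denominator:
  z^3 + 5*I*z^2 - 8*z - 4*I = (z + 2*I)^2*(z + I)

The numerator P(z) = -z^2 - z + 1 has P(-2*I) = 5 + 2*I ≠ 0, so no factor of (z + 2*I) cancels.
Near z = -2*I we can therefore write f(z) = g(z)/(z + 2*I)^2 with g analytic at -2*I and g(-2*I) ≠ 0 (g is the numerator divided by the remaining denominator factors).

Hence z = -2*I is a pole of order 2.

Final answer: 2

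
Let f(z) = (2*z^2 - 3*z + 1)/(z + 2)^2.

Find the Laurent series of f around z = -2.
15/(z + 2)^2 - 11/(z + 2) + 2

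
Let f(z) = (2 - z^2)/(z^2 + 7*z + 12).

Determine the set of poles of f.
{-4, -3}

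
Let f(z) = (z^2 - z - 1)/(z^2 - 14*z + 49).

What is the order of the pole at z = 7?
Factor the denominator:
  z^2 - 14*z + 49 = (z - 7)^2

The numerator P(z) = z^2 - z - 1 has P(7) = 41 ≠ 0, so no factor of (z - 7) cancels.
Near z = 7 we can therefore write f(z) = g(z)/(z - 7)^2 with g analytic at 7 and g(7) ≠ 0 (g is just the numerator).

Hence z = 7 is a pole of order 2.

Final answer: 2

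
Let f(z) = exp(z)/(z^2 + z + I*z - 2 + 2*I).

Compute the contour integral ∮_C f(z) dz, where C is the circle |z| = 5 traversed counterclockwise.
By the residue theorem, ∮_C f(z) dz = 2πi · (sum of the residues of f at the poles inside |z| = 5).

The denominator factors as (z + 2)*(z - 1 + I), so the singularities of f are simple poles at z = -2, z = 1 - I.
  |-2|² = 4 < 25 = 5², so this pole is inside the contour.
  |1 - I|² = 2 < 25 = 5², so this pole is inside the contour.

With P(z) = exp(z) and Q(z) = z^2 + z + I*z - 2 + 2*I, each pole is simple, so Res(f, z₀) = P(z₀)/Q'(z₀) with Q'(z) = 2*z + 1 + I.
  Res(f, -2) = P(-2)/Q'(-2) = (exp(-2))/(-3 + I) = (-3/10 - I/10)*exp(-2)
  Res(f, 1 - I) = P(1 - I)/Q'(1 - I) = (exp(1 - I))/(3 - I) = (3/10 + I/10)*exp(1 - I)

Sum of residues inside C: (3/10 + I/10)*exp(1 - I) + (-3/10 - I/10)*exp(-2)
∮_C f(z) dz = 2πi · ((3/10 + I/10)*exp(1 - I) + (-3/10 - I/10)*exp(-2)) = pi*(1/5 - 3*I/5)*exp(-2) + pi*(-1/5 + 3*I/5)*exp(1 - I)

Final answer: pi*(1/5 - 3*I/5)*exp(-2) + pi*(-1/5 + 3*I/5)*exp(1 - I)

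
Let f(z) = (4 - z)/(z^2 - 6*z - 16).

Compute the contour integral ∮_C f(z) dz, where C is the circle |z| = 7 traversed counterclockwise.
-6*I*pi/5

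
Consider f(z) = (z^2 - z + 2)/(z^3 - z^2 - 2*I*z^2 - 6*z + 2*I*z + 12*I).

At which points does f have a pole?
The singularities of f are the zeros of the denominator. Factoring,
  z^3 - z^2 - 2*I*z^2 - 6*z + 2*I*z + 12*I = (z - 2*I)*(z + 2)*(z - 3)
so the candidates are z = 2*I, z = -2, z = 3.

Check the numerator P(z) = z^2 - z + 2 at each one:
  P(2*I) = -2 - 2*I ≠ 0, so z = 2*I is a (simple) pole.
  P(-2) = 8 ≠ 0, so z = -2 is a (simple) pole.
  P(3) = 8 ≠ 0, so z = 3 is a (simple) pole.

Poles of f: {-2, 2*I, 3}

Final answer: {-2, 2*I, 3}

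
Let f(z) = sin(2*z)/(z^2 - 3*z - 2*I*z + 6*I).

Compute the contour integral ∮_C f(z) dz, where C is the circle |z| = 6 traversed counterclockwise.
By the residue theorem, ∮_C f(z) dz = 2πi · (sum of the residues of f at the poles inside |z| = 6).

The denominator factors as (z - 3)*(z - 2*I), so the singularities of f are simple poles at z = 3, z = 2*I.
  |3|² = 9 < 36 = 6², so this pole is inside the contour.
  |2*I|² = 4 < 36 = 6², so this pole is inside the contour.

With P(z) = sin(2*z) and Q(z) = z^2 - 3*z - 2*I*z + 6*I, each pole is simple, so Res(f, z₀) = P(z₀)/Q'(z₀) with Q'(z) = 2*z - 3 - 2*I.
  Res(f, 3) = P(3)/Q'(3) = (sin(6))/(3 - 2*I) = (3/13 + 2*I/13)*sin(6)
  Res(f, 2*I) = P(2*I)/Q'(2*I) = (I*sinh(4))/(-3 + 2*I) = (2/13 - 3*I/13)*sinh(4)

Sum of residues inside C: (2/13 - 3*I/13)*sinh(4) + (3/13 + 2*I/13)*sin(6)
∮_C f(z) dz = 2πi · ((2/13 - 3*I/13)*sinh(4) + (3/13 + 2*I/13)*sin(6)) = pi*(-4/13 + 6*I/13)*sin(6) + pi*(6/13 + 4*I/13)*sinh(4)

Final answer: pi*(-4/13 + 6*I/13)*sin(6) + pi*(6/13 + 4*I/13)*sinh(4)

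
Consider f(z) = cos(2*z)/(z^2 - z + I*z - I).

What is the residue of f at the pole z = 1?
(1/2 - I/2)*cos(2)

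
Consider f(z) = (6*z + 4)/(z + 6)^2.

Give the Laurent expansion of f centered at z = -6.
-32/(z + 6)^2 + 6/(z + 6)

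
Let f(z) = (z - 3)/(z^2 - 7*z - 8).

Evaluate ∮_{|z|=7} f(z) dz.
8*I*pi/9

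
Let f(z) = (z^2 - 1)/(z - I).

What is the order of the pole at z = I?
1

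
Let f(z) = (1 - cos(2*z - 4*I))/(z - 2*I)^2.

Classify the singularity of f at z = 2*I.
removable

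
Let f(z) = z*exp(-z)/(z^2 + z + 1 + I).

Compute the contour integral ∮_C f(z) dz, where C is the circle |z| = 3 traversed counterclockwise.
By the residue theorem, ∮_C f(z) dz = 2πi · (sum of the residues of f at the poles inside |z| = 3).

The denominator factors as (z + 1 - I)*(z + I), so the singularities of f are simple poles at z = -1 + I, z = -I.
  |-1 + I|² = 2 < 9 = 3², so this pole is inside the contour.
  |-I|² = 1 < 9 = 3², so this pole is inside the contour.

With P(z) = z*exp(-z) and Q(z) = z^2 + z + 1 + I, each pole is simple, so Res(f, z₀) = P(z₀)/Q'(z₀) with Q'(z) = 2*z + 1.
  Res(f, -1 + I) = P(-1 + I)/Q'(-1 + I) = ((-1 + I)*exp(1 - I))/(-1 + 2*I) = (3/5 + I/5)*exp(1 - I)
  Res(f, -I) = P(-I)/Q'(-I) = (-I*exp(I))/(1 - 2*I) = (2/5 - I/5)*exp(I)

Sum of residues inside C: (3/5 + I/5)*exp(1 - I) + (2/5 - I/5)*exp(I)
∮_C f(z) dz = 2πi · ((3/5 + I/5)*exp(1 - I) + (2/5 - I/5)*exp(I)) = pi*(2/5 + 4*I/5)*exp(I) + pi*(-2/5 + 6*I/5)*exp(1 - I)

Final answer: pi*(2/5 + 4*I/5)*exp(I) + pi*(-2/5 + 6*I/5)*exp(1 - I)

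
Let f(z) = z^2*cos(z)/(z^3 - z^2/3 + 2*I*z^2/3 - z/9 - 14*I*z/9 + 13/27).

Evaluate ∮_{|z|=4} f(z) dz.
By the residue theorem, ∮_C f(z) dz = 2πi · (sum of the residues of f at the poles inside |z| = 4).

The denominator factors as (z + 2/3 + I)*(z + I/3)*(z - 1 - 2*I/3), so the singularities of f are simple poles at z = -2/3 - I, z = -I/3, z = 1 + 2*I/3.
  |-2/3 - I|² = 13/9 < 16 = 4², so this pole is inside the contour.
  |-I/3|² = 1/9 < 16 = 4², so this pole is inside the contour.
  |1 + 2*I/3|² = 13/9 < 16 = 4², so this pole is inside the contour.

With P(z) = z^2*cos(z) and Q(z) = z^3 - z^2/3 + 2*I*z^2/3 - z/9 - 14*I*z/9 + 13/27, each pole is simple, so Res(f, z₀) = P(z₀)/Q'(z₀) with Q'(z) = 3*z^2 - 2*z/3 + 4*I*z/3 - 1/9 - 14*I/9.
  Res(f, -2/3 - I) = P(-2/3 - I)/Q'(-2/3 - I) = ((-5/9 + 4*I/3)*cos(2/3 + I))/(20*I/9) = (3/5 + I/4)*cos(2/3 + I)
  Res(f, -I/3) = P(-I/3)/Q'(-I/3) = (-cosh(1/3)/9)/(-4*I/3) = -I*cosh(1/3)/12
  Res(f, 1 + 2*I/3) = P(1 + 2*I/3)/Q'(1 + 2*I/3) = ((5/9 + 4*I/3)*cos(1 + 2*I/3))/(10*I/3) = (2/5 - I/6)*cos(1 + 2*I/3)

Sum of residues inside C: (2/5 - I/6)*cos(1 + 2*I/3) + (3/5 + I/4)*cos(2/3 + I) - I*cosh(1/3)/12
∮_C f(z) dz = 2πi · ((2/5 - I/6)*cos(1 + 2*I/3) + (3/5 + I/4)*cos(2/3 + I) - I*cosh(1/3)/12) = pi*cosh(1/3)/6 + pi*(1/3 + 4*I/5)*cos(1 + 2*I/3) + pi*(-1/2 + 6*I/5)*cos(2/3 + I)

Final answer: pi*cosh(1/3)/6 + pi*(1/3 + 4*I/5)*cos(1 + 2*I/3) + pi*(-1/2 + 6*I/5)*cos(2/3 + I)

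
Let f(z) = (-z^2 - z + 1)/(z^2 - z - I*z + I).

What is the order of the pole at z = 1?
Factor the denominator:
  z^2 - z - I*z + I = (z - 1)*(z - I)

The numerator P(z) = -z^2 - z + 1 has P(1) = -1 ≠ 0, so no factor of (z - 1) cancels.
Near z = 1 we can therefore write f(z) = g(z)/(z - 1) with g analytic at 1 and g(1) ≠ 0 (g is the numerator divided by the remaining denominator factors).

Hence z = 1 is a pole of order 1.

Final answer: 1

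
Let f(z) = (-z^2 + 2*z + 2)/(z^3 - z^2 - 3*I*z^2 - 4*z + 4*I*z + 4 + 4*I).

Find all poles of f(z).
The singularities of f are the zeros of the denominator. Factoring,
  z^3 - z^2 - 3*I*z^2 - 4*z + 4*I*z + 4 + 4*I = (z - 2)*(z - 2*I)*(z + 1 - I)
so the candidates are z = 2, z = 2*I, z = -1 + I.

Check the numerator P(z) = -z^2 + 2*z + 2 at each one:
  P(2) = 2 ≠ 0, so z = 2 is a (simple) pole.
  P(2*I) = 6 + 4*I ≠ 0, so z = 2*I is a (simple) pole.
  P(-1 + I) = 4*I ≠ 0, so z = -1 + I is a (simple) pole.

Poles of f: {-1 + I, 2*I, 2}

Final answer: {-1 + I, 2*I, 2}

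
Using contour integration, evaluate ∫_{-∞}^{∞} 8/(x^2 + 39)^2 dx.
4*sqrt(39)*pi/1521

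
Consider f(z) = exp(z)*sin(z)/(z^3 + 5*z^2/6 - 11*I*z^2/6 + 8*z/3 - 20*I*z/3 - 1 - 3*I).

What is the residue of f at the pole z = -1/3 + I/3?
Write f(z) = P(z)/Q(z) with P(z) = exp(z)*sin(z) and Q(z) = z^3 + 5*z^2/6 - 11*I*z^2/6 + 8*z/3 - 20*I*z/3 - 1 - 3*I.
The denominator factors as Q(z) = (z - 1 - 3*I)*(z + 3/2 + 3*I/2)*(z + 1/3 - I/3), so z = -1/3 + I/3 is a simple zero of Q and P is analytic there; z = -1/3 + I/3 is therefore a simple pole and
  Res(f, z₀) = P(z₀)/Q'(z₀).

Q'(z) = 3*z^2 + 5*z/3 - 11*I*z/3 + 8/3 - 20*I/3, so Q'(-1/3 + I/3) = 10/3 - 50*I/9.
P(-1/3 + I/3) = -exp(-1/3 + I/3)*sin(1/3 - I/3).

Res(f, -1/3 + I/3) = (-exp(-1/3 + I/3)*sin(1/3 - I/3))/(10/3 - 50*I/9) = (-27/340 - 9*I/68)*exp(-1/3 + I/3)*sin(1/3 - I/3)

Final answer: (-27/340 - 9*I/68)*exp(-1/3 + I/3)*sin(1/3 - I/3)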